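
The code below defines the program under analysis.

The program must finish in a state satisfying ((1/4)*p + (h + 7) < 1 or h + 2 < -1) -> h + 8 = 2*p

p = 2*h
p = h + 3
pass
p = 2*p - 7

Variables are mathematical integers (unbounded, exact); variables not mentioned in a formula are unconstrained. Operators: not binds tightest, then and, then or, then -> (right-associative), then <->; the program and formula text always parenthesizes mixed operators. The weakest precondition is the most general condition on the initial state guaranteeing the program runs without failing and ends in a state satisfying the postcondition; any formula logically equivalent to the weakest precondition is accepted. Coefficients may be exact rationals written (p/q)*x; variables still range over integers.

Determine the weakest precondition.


Working backward. After the program, the postcondition ((1/4)*p + (h + 7) < 1 or h + 2 < -1) -> h + 8 = 2*p must hold; in canonical form it is (h + (1/4)*p < -6 or h < -3) -> h = 2*p - 8.
Before p := 2*p - 7: (h + (1/2)*p < -17/4 or h < -3) -> h = 4*p - 22
Before skip: (h + (1/2)*p < -17/4 or h < -3) -> h = 4*p - 22
Before p := h + 3: ((3/2)*h < -23/4 or h < -3) -> 3*h = 10
Before p := 2*h: ((3/2)*h < -23/4 or h < -3) -> 3*h = 10
Answer: WP = ((3/2)*h < -23/4 or h < -3) -> 3*h = 10


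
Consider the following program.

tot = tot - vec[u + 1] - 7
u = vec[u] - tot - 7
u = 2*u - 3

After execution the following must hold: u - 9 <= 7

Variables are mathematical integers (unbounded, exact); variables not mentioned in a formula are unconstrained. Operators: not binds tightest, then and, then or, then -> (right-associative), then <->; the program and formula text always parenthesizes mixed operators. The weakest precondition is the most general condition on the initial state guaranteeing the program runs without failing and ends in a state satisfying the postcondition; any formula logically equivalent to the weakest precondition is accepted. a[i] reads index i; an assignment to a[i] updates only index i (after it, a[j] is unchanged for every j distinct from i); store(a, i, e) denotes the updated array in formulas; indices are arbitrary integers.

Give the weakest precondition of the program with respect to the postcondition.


Working backward. After the program, the postcondition u - 9 <= 7 must hold; in canonical form it is u <= 16.
Before u := 2*u - 3: 2*u <= 19
Before u := vec[u] - tot - 7: 2*vec[u] <= 2*tot + 33
Before tot := tot - vec[u + 1] - 7: 2*vec[u + 1] + 2*vec[u] <= 2*tot + 19
Answer: WP = 2*vec[u + 1] + 2*vec[u] <= 2*tot + 19


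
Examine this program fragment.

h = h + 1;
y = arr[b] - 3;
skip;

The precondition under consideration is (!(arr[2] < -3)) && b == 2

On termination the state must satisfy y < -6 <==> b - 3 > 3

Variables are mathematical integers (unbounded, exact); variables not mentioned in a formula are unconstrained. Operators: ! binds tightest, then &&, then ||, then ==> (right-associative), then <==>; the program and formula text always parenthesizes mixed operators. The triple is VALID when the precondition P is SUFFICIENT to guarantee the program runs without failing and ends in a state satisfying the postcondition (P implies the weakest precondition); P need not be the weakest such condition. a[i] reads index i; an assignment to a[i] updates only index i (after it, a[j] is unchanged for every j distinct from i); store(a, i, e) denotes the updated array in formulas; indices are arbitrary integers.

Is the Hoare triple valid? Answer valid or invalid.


Working backward. After the program, the postcondition y < -6 <==> b - 3 > 3 must hold; in canonical form it is y < -6 <==> b > 6.
Before skip: y < -6 <==> b > 6
Before y := arr[b] - 3: arr[b] < -3 <==> b > 6
Before h := h + 1: arr[b] < -3 <==> b > 6
The weakest precondition is arr[b] < -3 <==> b > 6.
Check whether (!(arr[2] < -3)) && b == 2 implies it.
Every state satisfying the precondition satisfies the weakest precondition: the implication holds.
Answer: valid


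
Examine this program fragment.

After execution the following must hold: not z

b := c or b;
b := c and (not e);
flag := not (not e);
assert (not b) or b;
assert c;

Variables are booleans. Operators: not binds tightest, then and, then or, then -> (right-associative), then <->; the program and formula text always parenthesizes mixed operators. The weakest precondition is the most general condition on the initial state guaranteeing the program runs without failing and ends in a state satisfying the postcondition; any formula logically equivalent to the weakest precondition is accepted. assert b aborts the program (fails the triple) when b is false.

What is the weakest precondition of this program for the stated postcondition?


Working backward. After the program, not z must hold.
Before assert c: c and (not z)
Before assert (not b) or b: c and (not z)
Before flag := not (not e): c and (not z)
Before b := c and (not e): c and (not z)
Before b := c or b: c and (not z)
Answer: WP = c and (not z)


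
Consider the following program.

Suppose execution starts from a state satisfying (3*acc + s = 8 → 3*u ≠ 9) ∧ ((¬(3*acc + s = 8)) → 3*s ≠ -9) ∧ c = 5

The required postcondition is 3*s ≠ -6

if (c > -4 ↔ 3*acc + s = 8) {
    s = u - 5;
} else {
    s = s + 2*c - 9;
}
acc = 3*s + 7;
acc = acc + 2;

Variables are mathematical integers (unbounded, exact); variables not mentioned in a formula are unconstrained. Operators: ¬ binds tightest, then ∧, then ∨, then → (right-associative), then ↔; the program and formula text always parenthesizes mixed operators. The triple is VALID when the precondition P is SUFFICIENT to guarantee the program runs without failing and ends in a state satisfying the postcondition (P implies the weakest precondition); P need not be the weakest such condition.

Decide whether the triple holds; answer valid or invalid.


Working backward. After the program, 3*s ≠ -6 must hold.
Before acc := acc + 2: 3*s ≠ -6
Before acc := 3*s + 7: 3*s ≠ -6
Then branch requires 3*u ≠ 9; else branch requires 6*c + 3*s ≠ 21.
Before the if: ((c > -4 ↔ 3*acc + s = 8) → 3*u ≠ 9) ∧ ((¬(c > -4 ↔ 3*acc + s = 8)) → 6*c + 3*s ≠ 21)
The weakest precondition is ((c > -4 ↔ 3*acc + s = 8) → 3*u ≠ 9) ∧ ((¬(c > -4 ↔ 3*acc + s = 8)) → 6*c + 3*s ≠ 21).
Check whether (3*acc + s = 8 → 3*u ≠ 9) ∧ ((¬(3*acc + s = 8)) → 3*s ≠ -9) ∧ c = 5 implies it.
Every state satisfying the precondition satisfies the weakest precondition: the implication holds.
Answer: valid


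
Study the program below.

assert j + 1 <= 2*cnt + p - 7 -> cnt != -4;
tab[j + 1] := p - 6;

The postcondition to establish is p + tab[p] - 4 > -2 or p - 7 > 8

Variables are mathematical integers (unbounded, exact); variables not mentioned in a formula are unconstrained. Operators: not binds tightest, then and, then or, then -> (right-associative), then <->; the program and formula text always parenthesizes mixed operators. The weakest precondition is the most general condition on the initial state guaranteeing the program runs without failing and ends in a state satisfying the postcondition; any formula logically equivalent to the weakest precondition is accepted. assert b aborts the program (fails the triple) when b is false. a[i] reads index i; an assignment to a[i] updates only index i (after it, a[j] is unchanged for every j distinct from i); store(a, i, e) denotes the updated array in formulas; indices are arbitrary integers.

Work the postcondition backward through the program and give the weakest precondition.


Working backward. After the program, the postcondition p + tab[p] - 4 > -2 or p - 7 > 8 must hold; in canonical form it is tab[p] + p > 2 or p > 15.
Before tab[j + 1] := p - 6: store(tab, j + 1, p - 6)[p] + p > 2 or p > 15
Before assert j + 1 <= 2*cnt + p - 7 -> cnt != -4: (j <= 2*cnt + p - 8 -> cnt != -4) and (store(tab, j + 1, p - 6)[p] + p > 2 or p > 15)
Answer: WP = (j <= 2*cnt + p - 8 -> cnt != -4) and (store(tab, j + 1, p - 6)[p] + p > 2 or p > 15)


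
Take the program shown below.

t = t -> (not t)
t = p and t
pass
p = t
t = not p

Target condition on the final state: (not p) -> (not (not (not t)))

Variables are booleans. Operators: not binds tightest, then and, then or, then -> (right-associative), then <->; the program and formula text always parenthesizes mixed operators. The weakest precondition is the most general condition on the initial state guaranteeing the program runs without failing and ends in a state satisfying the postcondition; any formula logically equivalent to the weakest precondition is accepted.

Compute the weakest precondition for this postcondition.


Working backward. After the program, the postcondition (not p) -> (not (not (not t))) must hold; in canonical form it is (not p) -> (not t).
Before t := not p: (not p) -> p
Before p := t: (not t) -> t
Before skip: (not t) -> t
Before t := p and t: (not (p and t)) -> (p and t)
Before t := t -> (not t): (not (p and (t -> (not t)))) -> (p and (t -> (not t)))
Answer: WP = (not (p and (t -> (not t)))) -> (p and (t -> (not t)))


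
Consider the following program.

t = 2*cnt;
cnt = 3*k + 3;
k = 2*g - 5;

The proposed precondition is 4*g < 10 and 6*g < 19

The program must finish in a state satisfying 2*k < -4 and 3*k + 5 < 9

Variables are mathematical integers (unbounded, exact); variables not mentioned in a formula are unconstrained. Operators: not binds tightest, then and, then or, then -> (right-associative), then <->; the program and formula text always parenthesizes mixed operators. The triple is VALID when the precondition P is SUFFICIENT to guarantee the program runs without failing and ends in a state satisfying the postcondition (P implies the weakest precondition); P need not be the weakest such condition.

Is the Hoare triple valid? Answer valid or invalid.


Working backward. After the program, the postcondition 2*k < -4 and 3*k + 5 < 9 must hold; in canonical form it is 2*k < -4 and 3*k < 4.
Before k := 2*g - 5: 4*g < 6 and 6*g < 19
Before cnt := 3*k + 3: 4*g < 6 and 6*g < 19
Before t := 2*cnt: 4*g < 6 and 6*g < 19
The weakest precondition is 4*g < 6 and 6*g < 19.
Check whether 4*g < 10 and 6*g < 19 implies it.
Countermodel: at the initial state g = 2, the precondition holds but the weakest precondition fails.
Answer: invalid


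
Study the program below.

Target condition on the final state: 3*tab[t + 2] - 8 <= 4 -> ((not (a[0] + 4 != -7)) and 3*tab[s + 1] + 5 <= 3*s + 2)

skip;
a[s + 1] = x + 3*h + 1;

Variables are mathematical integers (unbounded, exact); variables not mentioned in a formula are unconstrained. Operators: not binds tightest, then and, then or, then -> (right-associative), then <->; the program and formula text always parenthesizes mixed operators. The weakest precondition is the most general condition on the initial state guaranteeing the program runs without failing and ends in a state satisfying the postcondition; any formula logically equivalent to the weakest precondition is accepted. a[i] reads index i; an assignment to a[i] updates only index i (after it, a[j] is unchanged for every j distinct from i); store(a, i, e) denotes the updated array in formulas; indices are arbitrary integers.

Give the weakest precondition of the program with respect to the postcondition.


Working backward. After the program, the postcondition 3*tab[t + 2] - 8 <= 4 -> ((not (a[0] + 4 != -7)) and 3*tab[s + 1] + 5 <= 3*s + 2) must hold; in canonical form it is 3*tab[t + 2] <= 12 -> ((not (a[0] != -11)) and 3*tab[s + 1] <= 3*s - 3).
Before a[s + 1] := x + 3*h + 1: 3*tab[t + 2] <= 12 -> ((not (store(a, s + 1, 3*h + x + 1)[0] != -11)) and 3*tab[s + 1] <= 3*s - 3)
Before skip: 3*tab[t + 2] <= 12 -> ((not (store(a, s + 1, 3*h + x + 1)[0] != -11)) and 3*tab[s + 1] <= 3*s - 3)
Answer: WP = 3*tab[t + 2] <= 12 -> ((not (store(a, s + 1, 3*h + x + 1)[0] != -11)) and 3*tab[s + 1] <= 3*s - 3)


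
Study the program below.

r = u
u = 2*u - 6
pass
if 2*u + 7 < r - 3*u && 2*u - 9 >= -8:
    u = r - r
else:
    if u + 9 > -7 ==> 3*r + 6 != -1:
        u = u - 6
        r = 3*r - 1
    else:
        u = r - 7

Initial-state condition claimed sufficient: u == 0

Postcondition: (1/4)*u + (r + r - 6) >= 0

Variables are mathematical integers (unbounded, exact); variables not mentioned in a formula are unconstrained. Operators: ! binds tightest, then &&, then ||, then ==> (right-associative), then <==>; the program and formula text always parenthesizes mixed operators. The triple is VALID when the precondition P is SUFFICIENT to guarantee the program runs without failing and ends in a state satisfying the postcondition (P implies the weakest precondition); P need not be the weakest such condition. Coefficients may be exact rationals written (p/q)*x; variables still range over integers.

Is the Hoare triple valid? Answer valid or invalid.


Working backward. After the program, the postcondition (1/4)*u + (r + r - 6) >= 0 must hold; in canonical form it is 2*r + (1/4)*u >= 6.
Then branch requires 2*r >= 6; else branch requires ((u > -16 ==> 3*r != -7) ==> 6*r + (1/4)*u >= 19/2) && ((!(u > -16 ==> 3*r != -7)) ==> (9/4)*r >= 31/4).
Before the if: ((5*u < r - 7 && 2*u >= 1) ==> 2*r >= 6) && ((!(5*u < r - 7 && 2*u >= 1)) ==> (((u > -16 ==> 3*r != -7) ==> 6*r + (1/4)*u >= 19/2) && ((!(u > -16 ==> 3*r != -7)) ==> (9/4)*r >= 31/4)))
Before skip: ((5*u < r - 7 && 2*u >= 1) ==> 2*r >= 6) && ((!(5*u < r - 7 && 2*u >= 1)) ==> (((u > -16 ==> 3*r != -7) ==> 6*r + (1/4)*u >= 19/2) && ((!(u > -16 ==> 3*r != -7)) ==> (9/4)*r >= 31/4)))
Before u := 2*u - 6: ((10*u < r + 23 && 4*u >= 13) ==> 2*r >= 6) && ((!(10*u < r + 23 && 4*u >= 13)) ==> (((2*u > -10 ==> 3*r != -7) ==> 6*r + (1/2)*u >= 11) && ((!(2*u > -10 ==> 3*r != -7)) ==> (9/4)*r >= 31/4)))
Before r := u: ((9*u < 23 && 4*u >= 13) ==> 2*u >= 6) && ((!(9*u < 23 && 4*u >= 13)) ==> (((2*u > -10 ==> 3*u != -7) ==> (13/2)*u >= 11) && ((!(2*u > -10 ==> 3*u != -7)) ==> (9/4)*u >= 31/4)))
The weakest precondition is ((9*u < 23 && 4*u >= 13) ==> 2*u >= 6) && ((!(9*u < 23 && 4*u >= 13)) ==> (((2*u > -10 ==> 3*u != -7) ==> (13/2)*u >= 11) && ((!(2*u > -10 ==> 3*u != -7)) ==> (9/4)*u >= 31/4))).
Check whether u == 0 implies it.
Countermodel: at the initial state u = 0, the precondition holds but the weakest precondition fails.
Answer: invalid


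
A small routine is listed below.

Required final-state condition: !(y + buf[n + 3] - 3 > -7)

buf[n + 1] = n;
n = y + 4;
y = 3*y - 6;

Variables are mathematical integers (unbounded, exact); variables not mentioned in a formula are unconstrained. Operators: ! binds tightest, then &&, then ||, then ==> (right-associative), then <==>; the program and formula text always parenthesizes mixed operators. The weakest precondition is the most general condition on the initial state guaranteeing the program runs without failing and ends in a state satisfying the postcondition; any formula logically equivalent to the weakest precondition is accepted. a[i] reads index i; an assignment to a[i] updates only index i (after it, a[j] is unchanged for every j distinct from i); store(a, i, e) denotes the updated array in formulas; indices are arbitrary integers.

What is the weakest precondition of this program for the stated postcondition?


Working backward. After the program, the postcondition !(y + buf[n + 3] - 3 > -7) must hold; in canonical form it is !(buf[n + 3] + y > -4).
Before y := 3*y - 6: !(buf[n + 3] + 3*y > 2)
Before n := y + 4: !(buf[y + 7] + 3*y > 2)
Before buf[n + 1] := n: !(store(buf, n + 1, n)[y + 7] + 3*y > 2)
Answer: WP = !(store(buf, n + 1, n)[y + 7] + 3*y > 2)


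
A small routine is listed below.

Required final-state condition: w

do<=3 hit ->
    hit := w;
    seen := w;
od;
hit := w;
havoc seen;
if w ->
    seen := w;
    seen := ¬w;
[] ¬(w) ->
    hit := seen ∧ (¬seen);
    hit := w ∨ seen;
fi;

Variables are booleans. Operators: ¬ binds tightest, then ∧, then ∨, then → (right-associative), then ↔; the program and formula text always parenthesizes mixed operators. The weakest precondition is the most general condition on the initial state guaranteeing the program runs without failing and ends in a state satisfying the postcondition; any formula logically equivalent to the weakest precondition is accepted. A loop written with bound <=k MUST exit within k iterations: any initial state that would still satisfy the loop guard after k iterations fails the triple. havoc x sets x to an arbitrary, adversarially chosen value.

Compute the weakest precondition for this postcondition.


Working backward. After the program, w must hold.
Then branch requires w; else branch requires w.
Before the if: (¬w) → w
Before havoc seen: (¬w) → w
Before hit := w: (¬w) → w
Before the loop (bound <=3), unroll the exhaustion recursion (WP_0 = exit-now case; WP_j = one more guarded iteration, up to j = 3):
  WP_0: (¬hit) ∧ ((¬w) → w)
  WP_1: (hit → ((¬w) ∧ ((¬w) → w))) ∧ ((¬hit) → ((¬w) → w))
  WP_2: (hit → ((w → ((¬w) ∧ ((¬w) → w))) ∧ ((¬w) → ((¬w) → w)))) ∧ ((¬hit) → ((¬w) → w))
  WP_3: (hit → ((w → ((w → ((¬w) ∧ ((¬w) → w))) ∧ ((¬w) → ((¬w) → w)))) ∧ ((¬w) → ((¬w) → w)))) ∧ ((¬hit) → ((¬w) → w))
So before the loop: (hit → ((w → ((w → ((¬w) ∧ ((¬w) → w))) ∧ ((¬w) → ((¬w) → w)))) ∧ ((¬w) → ((¬w) → w)))) ∧ ((¬hit) → ((¬w) → w))
Answer: WP = (hit → ((w → ((w → ((¬w) ∧ ((¬w) → w))) ∧ ((¬w) → ((¬w) → w)))) ∧ ((¬w) → ((¬w) → w)))) ∧ ((¬hit) → ((¬w) → w))


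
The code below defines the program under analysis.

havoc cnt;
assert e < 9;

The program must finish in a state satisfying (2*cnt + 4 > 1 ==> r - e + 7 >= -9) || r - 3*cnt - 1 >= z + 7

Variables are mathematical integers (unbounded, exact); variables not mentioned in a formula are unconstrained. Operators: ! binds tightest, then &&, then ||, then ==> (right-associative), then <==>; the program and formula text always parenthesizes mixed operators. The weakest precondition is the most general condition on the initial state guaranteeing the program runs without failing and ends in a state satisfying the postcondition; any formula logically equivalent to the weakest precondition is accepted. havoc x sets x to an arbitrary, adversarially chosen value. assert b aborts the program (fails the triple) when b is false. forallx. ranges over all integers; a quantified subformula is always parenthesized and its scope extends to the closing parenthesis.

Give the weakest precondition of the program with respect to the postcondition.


Working backward. After the program, the postcondition (2*cnt + 4 > 1 ==> r - e + 7 >= -9) || r - 3*cnt - 1 >= z + 7 must hold; in canonical form it is (2*cnt > -3 ==> r >= e - 16) || r >= 3*cnt + z + 8.
Before assert e < 9: e < 9 && ((2*cnt > -3 ==> r >= e - 16) || r >= 3*cnt + z + 8)
Before havoc cnt: forall cnt_1. (e < 9 && ((2*cnt_1 > -3 ==> r >= e - 16) || r >= 3*cnt_1 + z + 8))
Answer: WP = forall cnt_1. (e < 9 && ((2*cnt_1 > -3 ==> r >= e - 16) || r >= 3*cnt_1 + z + 8))


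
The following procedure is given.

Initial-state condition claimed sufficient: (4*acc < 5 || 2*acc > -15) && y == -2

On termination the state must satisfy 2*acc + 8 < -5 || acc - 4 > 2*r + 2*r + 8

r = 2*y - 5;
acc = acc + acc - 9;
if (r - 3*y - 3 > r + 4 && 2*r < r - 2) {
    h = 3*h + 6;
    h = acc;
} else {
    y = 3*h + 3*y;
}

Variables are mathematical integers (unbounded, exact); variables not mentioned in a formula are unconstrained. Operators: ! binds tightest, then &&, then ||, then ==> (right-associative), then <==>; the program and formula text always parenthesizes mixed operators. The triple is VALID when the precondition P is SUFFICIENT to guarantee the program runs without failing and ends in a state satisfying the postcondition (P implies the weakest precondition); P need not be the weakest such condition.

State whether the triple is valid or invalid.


Working backward. After the program, the postcondition 2*acc + 8 < -5 || acc - 4 > 2*r + 2*r + 8 must hold; in canonical form it is 2*acc < -13 || acc > 4*r + 12.
Then branch requires 2*acc < -13 || acc > 4*r + 12; else branch requires 2*acc < -13 || acc > 4*r + 12.
Before the if: ((3*y < -7 && r < -2) ==> (2*acc < -13 || acc > 4*r + 12)) && ((!(3*y < -7 && r < -2)) ==> (2*acc < -13 || acc > 4*r + 12))
Before acc := acc + acc - 9: ((3*y < -7 && r < -2) ==> (4*acc < 5 || 2*acc > 4*r + 21)) && ((!(3*y < -7 && r < -2)) ==> (4*acc < 5 || 2*acc > 4*r + 21))
Before r := 2*y - 5: ((3*y < -7 && 2*y < 3) ==> (4*acc < 5 || 2*acc > 8*y + 1)) && ((!(3*y < -7 && 2*y < 3)) ==> (4*acc < 5 || 2*acc > 8*y + 1))
The weakest precondition is ((3*y < -7 && 2*y < 3) ==> (4*acc < 5 || 2*acc > 8*y + 1)) && ((!(3*y < -7 && 2*y < 3)) ==> (4*acc < 5 || 2*acc > 8*y + 1)).
Check whether (4*acc < 5 || 2*acc > -15) && y == -2 implies it.
Every state satisfying the precondition satisfies the weakest precondition: the implication holds.
Answer: valid


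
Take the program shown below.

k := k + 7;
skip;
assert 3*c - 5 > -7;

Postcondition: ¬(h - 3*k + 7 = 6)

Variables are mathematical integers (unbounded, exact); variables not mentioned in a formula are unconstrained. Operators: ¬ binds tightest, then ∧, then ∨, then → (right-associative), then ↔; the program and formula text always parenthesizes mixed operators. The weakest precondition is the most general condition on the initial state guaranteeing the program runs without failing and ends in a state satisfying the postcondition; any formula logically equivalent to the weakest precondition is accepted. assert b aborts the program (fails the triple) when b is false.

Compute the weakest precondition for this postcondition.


Working backward. After the program, the postcondition ¬(h - 3*k + 7 = 6) must hold; in canonical form it is ¬(h = 3*k - 1).
Before assert 3*c - 5 > -7: 3*c > -2 ∧ (¬(h = 3*k - 1))
Before skip: 3*c > -2 ∧ (¬(h = 3*k - 1))
Before k := k + 7: 3*c > -2 ∧ (¬(h = 3*k + 20))
Answer: WP = 3*c > -2 ∧ (¬(h = 3*k + 20))


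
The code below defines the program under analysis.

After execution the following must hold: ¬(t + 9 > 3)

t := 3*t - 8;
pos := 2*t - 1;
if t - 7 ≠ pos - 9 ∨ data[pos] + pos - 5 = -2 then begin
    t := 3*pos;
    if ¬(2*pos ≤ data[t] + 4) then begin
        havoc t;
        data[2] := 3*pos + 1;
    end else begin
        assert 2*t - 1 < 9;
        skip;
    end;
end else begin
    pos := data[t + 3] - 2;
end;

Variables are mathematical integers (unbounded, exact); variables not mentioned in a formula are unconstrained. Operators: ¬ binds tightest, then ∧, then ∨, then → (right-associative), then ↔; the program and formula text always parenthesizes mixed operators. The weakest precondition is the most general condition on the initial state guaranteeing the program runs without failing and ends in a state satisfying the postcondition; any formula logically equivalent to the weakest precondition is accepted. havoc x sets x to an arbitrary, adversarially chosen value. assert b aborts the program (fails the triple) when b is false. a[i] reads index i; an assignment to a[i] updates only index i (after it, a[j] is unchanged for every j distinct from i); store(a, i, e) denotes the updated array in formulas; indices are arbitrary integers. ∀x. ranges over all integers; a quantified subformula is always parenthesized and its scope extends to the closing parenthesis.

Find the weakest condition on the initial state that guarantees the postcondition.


Working backward. After the program, the postcondition ¬(t + 9 > 3) must hold; in canonical form it is ¬(t > -6).
Then branch requires ((¬(2*pos ≤ data[3*pos] + 4)) → (∀t_1. (¬(t_1 > -6)))) ∧ (2*pos ≤ data[3*pos] + 4 → (6*pos < 10 ∧ (¬(3*pos > -6)))); else branch requires ¬(t > -6).
Before the if: ((t ≠ pos - 2 ∨ data[pos] + pos = 3) → (((¬(2*pos ≤ data[3*pos] + 4)) → (∀t_1. (¬(t_1 > -6)))) ∧ (2*pos ≤ data[3*pos] + 4 → (6*pos < 10 ∧ (¬(3*pos > -6)))))) ∧ ((¬(t ≠ pos - 2 ∨ data[pos] + pos = 3)) → (¬(t > -6)))
Before pos := 2*t - 1: ((t ≠ 3 ∨ data[2*t - 1] + 2*t = 4) → (((¬(4*t ≤ data[6*t - 3] + 6)) → (∀t_1. (¬(t_1 > -6)))) ∧ (4*t ≤ data[6*t - 3] + 6 → (12*t < 16 ∧ (¬(6*t > -3)))))) ∧ ((¬(t ≠ 3 ∨ data[2*t - 1] + 2*t = 4)) → (¬(t > -6)))
Before t := 3*t - 8: ((3*t ≠ 11 ∨ data[6*t - 17] + 6*t = 20) → (((¬(12*t ≤ data[18*t - 51] + 38)) → (∀t_1. (¬(t_1 > -6)))) ∧ (12*t ≤ data[18*t - 51] + 38 → (36*t < 112 ∧ (¬(18*t > 45)))))) ∧ ((¬(3*t ≠ 11 ∨ data[6*t - 17] + 6*t = 20)) → (¬(3*t > 2)))
Answer: WP = ((3*t ≠ 11 ∨ data[6*t - 17] + 6*t = 20) → (((¬(12*t ≤ data[18*t - 51] + 38)) → (∀t_1. (¬(t_1 > -6)))) ∧ (12*t ≤ data[18*t - 51] + 38 → (36*t < 112 ∧ (¬(18*t > 45)))))) ∧ ((¬(3*t ≠ 11 ∨ data[6*t - 17] + 6*t = 20)) → (¬(3*t > 2)))


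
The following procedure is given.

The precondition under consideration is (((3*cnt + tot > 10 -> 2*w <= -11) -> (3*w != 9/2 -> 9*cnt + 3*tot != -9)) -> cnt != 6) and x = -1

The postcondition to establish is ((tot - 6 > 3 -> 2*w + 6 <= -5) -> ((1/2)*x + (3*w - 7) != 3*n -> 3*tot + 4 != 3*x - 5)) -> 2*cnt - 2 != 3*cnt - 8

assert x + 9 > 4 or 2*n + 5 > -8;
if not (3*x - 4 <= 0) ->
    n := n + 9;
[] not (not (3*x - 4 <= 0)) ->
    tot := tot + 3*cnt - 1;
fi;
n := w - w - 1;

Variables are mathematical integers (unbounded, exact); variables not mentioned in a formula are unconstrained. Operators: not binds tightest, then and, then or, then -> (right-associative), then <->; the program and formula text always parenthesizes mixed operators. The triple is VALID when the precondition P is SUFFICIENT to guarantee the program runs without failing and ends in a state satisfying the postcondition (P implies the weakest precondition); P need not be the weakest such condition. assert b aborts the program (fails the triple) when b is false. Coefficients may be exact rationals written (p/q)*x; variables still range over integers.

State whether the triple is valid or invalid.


Working backward. After the program, the postcondition ((tot - 6 > 3 -> 2*w + 6 <= -5) -> ((1/2)*x + (3*w - 7) != 3*n -> 3*tot + 4 != 3*x - 5)) -> 2*cnt - 2 != 3*cnt - 8 must hold; in canonical form it is ((tot > 9 -> 2*w <= -11) -> (3*w + (1/2)*x != 3*n + 7 -> 3*tot != 3*x - 9)) -> cnt != 6.
Before n := w - w - 1: ((tot > 9 -> 2*w <= -11) -> (3*w + (1/2)*x != 4 -> 3*tot != 3*x - 9)) -> cnt != 6
Then branch requires ((tot > 9 -> 2*w <= -11) -> (3*w + (1/2)*x != 4 -> 3*tot != 3*x - 9)) -> cnt != 6; else branch requires ((3*cnt + tot > 10 -> 2*w <= -11) -> (3*w + (1/2)*x != 4 -> 9*cnt + 3*tot != 3*x - 6)) -> cnt != 6.
Before the if: ((not (3*x <= 4)) -> (((tot > 9 -> 2*w <= -11) -> (3*w + (1/2)*x != 4 -> 3*tot != 3*x - 9)) -> cnt != 6)) and (3*x <= 4 -> (((3*cnt + tot > 10 -> 2*w <= -11) -> (3*w + (1/2)*x != 4 -> 9*cnt + 3*tot != 3*x - 6)) -> cnt != 6))
Before assert x + 9 > 4 or 2*n + 5 > -8: (x > -5 or 2*n > -13) and ((not (3*x <= 4)) -> (((tot > 9 -> 2*w <= -11) -> (3*w + (1/2)*x != 4 -> 3*tot != 3*x - 9)) -> cnt != 6)) and (3*x <= 4 -> (((3*cnt + tot > 10 -> 2*w <= -11) -> (3*w + (1/2)*x != 4 -> 9*cnt + 3*tot != 3*x - 6)) -> cnt != 6))
The weakest precondition is (x > -5 or 2*n > -13) and ((not (3*x <= 4)) -> (((tot > 9 -> 2*w <= -11) -> (3*w + (1/2)*x != 4 -> 3*tot != 3*x - 9)) -> cnt != 6)) and (3*x <= 4 -> (((3*cnt + tot > 10 -> 2*w <= -11) -> (3*w + (1/2)*x != 4 -> 9*cnt + 3*tot != 3*x - 6)) -> cnt != 6)).
Check whether (((3*cnt + tot > 10 -> 2*w <= -11) -> (3*w != 9/2 -> 9*cnt + 3*tot != -9)) -> cnt != 6) and x = -1 implies it.
Every state satisfying the precondition satisfies the weakest precondition: the implication holds.
Answer: valid


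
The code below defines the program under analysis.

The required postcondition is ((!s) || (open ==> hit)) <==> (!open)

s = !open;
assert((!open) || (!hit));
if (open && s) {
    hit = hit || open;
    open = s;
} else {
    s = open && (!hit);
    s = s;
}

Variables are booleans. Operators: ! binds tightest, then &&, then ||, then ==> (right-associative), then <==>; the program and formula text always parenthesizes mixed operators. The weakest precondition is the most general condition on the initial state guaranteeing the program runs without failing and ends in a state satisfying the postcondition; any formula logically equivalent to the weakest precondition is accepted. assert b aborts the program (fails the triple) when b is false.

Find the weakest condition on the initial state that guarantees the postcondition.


Working backward. After the program, ((!s) || (open ==> hit)) <==> (!open) must hold.
Then branch requires ((!s) || (s ==> (hit || open))) <==> (!s); else branch requires ((!(open && (!hit))) || (open ==> hit)) <==> (!open).
Before the if: ((open && s) ==> (((!s) || (s ==> (hit || open))) <==> (!s))) && ((!(open && s)) ==> (((!(open && (!hit))) || (open ==> hit)) <==> (!open)))
Before assert (!open) || (!hit): ((!open) || (!hit)) && ((open && s) ==> (((!s) || (s ==> (hit || open))) <==> (!s))) && ((!(open && s)) ==> (((!(open && (!hit))) || (open ==> hit)) <==> (!open)))
Before s := !open: ((!open) || (!hit)) && (((!(open && (!hit))) || (open ==> hit)) <==> (!open))
Answer: WP = ((!open) || (!hit)) && (((!(open && (!hit))) || (open ==> hit)) <==> (!open))


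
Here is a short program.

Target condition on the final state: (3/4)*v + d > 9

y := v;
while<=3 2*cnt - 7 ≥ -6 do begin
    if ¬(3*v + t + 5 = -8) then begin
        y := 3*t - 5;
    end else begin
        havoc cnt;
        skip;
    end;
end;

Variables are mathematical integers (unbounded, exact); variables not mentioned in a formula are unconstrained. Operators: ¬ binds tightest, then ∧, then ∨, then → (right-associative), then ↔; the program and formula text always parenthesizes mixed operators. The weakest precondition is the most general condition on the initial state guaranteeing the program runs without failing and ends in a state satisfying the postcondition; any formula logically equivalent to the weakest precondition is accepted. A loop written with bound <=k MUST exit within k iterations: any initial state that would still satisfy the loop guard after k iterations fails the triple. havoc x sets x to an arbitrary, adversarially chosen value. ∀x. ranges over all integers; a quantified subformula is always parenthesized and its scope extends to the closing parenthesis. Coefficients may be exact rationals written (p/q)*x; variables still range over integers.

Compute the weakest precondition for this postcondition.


Working backward. After the program, the postcondition (3/4)*v + d > 9 must hold; in canonical form it is d + (3/4)*v > 9.
Before the loop (bound <=3), unroll the exhaustion recursion (WP_0 = exit-now case; WP_j = one more guarded iteration, up to j = 3):
  WP_0: (¬(2*cnt ≥ 1)) ∧ d + (3/4)*v > 9
  WP_1: (2*cnt ≥ 1 → (((¬(t + 3*v = -13)) → ((¬(2*cnt ≥ 1)) ∧ d + (3/4)*v > 9)) ∧ (t + 3*v = -13 → (∀cnt_1. ((¬(2*cnt_1 ≥ 1)) ∧ d + (3/4)*v > 9))))) ∧ ((¬(2*cnt ≥ 1)) → d + (3/4)*v > 9)
  WP_2: (2*cnt ≥ 1 → (((¬(t + 3*v = -13)) → ((2*cnt ≥ 1 → (((¬(t + 3*v = -13)) → ((¬(2*cnt ≥ 1)) ∧ d + (3/4)*v > 9)) ∧ (t + 3*v = -13 → (∀cnt_1. ((¬(2*cnt_1 ≥ 1)) ∧ d + (3/4)*v > 9))))) ∧ ((¬(2*cnt ≥ 1)) → d + (3/4)*v > 9))) ∧ (t + 3*v = -13 → (∀cnt_2. ((2*cnt_2 ≥ 1 → (((¬(t + 3*v = -13)) → ((¬(2*cnt_2 ≥ 1)) ∧ d + (3/4)*v > 9)) ∧ (t + 3*v = -13 → (∀cnt_1. ((¬(2*cnt_1 ≥ 1)) ∧ d + (3/4)*v > 9))))) ∧ ((¬(2*cnt_2 ≥ 1)) → d + (3/4)*v > 9)))))) ∧ ((¬(2*cnt ≥ 1)) → d + (3/4)*v > 9)
  WP_3: (2*cnt ≥ 1 → (((¬(t + 3*v = -13)) → ((2*cnt ≥ 1 → (((¬(t + 3*v = -13)) → ((2*cnt ≥ 1 → (((¬(t + 3*v = -13)) → ((¬(2*cnt ≥ 1)) ∧ d + (3/4)*v > 9)) ∧ (t + 3*v = -13 → (∀cnt_1. ((¬(2*cnt_1 ≥ 1)) ∧ d + (3/4)*v > 9))))) ∧ ((¬(2*cnt ≥ 1)) → d + (3/4)*v > 9))) ∧ (t + 3*v = -13 → (∀cnt_2. ((2*cnt_2 ≥ 1 → (((¬(t + 3*v = -13)) → ((¬(2*cnt_2 ≥ 1)) ∧ d + (3/4)*v > 9)) ∧ (t + 3*v = -13 → (∀cnt_1. ((¬(2*cnt_1 ≥ 1)) ∧ d + (3/4)*v > 9))))) ∧ ((¬(2*cnt_2 ≥ 1)) → d + (3/4)*v > 9)))))) ∧ ((¬(2*cnt ≥ 1)) → d + (3/4)*v > 9))) ∧ (t + 3*v = -13 → (∀cnt_3. ((2*cnt_3 ≥ 1 → (((¬(t + 3*v = -13)) → ((2*cnt_3 ≥ 1 → (((¬(t + 3*v = -13)) → ((¬(2*cnt_3 ≥ 1)) ∧ d + (3/4)*v > 9)) ∧ (t + 3*v = -13 → (∀cnt_1. ((¬(2*cnt_1 ≥ 1)) ∧ d + (3/4)*v > 9))))) ∧ ((¬(2*cnt_3 ≥ 1)) → d + (3/4)*v > 9))) ∧ (t + 3*v = -13 → (∀cnt_2. ((2*cnt_2 ≥ 1 → (((¬(t + 3*v = -13)) → ((¬(2*cnt_2 ≥ 1)) ∧ d + (3/4)*v > 9)) ∧ (t + 3*v = -13 → (∀cnt_1. ((¬(2*cnt_1 ≥ 1)) ∧ d + (3/4)*v > 9))))) ∧ ((¬(2*cnt_2 ≥ 1)) → d + (3/4)*v > 9)))))) ∧ ((¬(2*cnt_3 ≥ 1)) → d + (3/4)*v > 9)))))) ∧ ((¬(2*cnt ≥ 1)) → d + (3/4)*v > 9)
So before the loop: (2*cnt ≥ 1 → (((¬(t + 3*v = -13)) → ((2*cnt ≥ 1 → (((¬(t + 3*v = -13)) → ((2*cnt ≥ 1 → (((¬(t + 3*v = -13)) → ((¬(2*cnt ≥ 1)) ∧ d + (3/4)*v > 9)) ∧ (t + 3*v = -13 → (∀cnt_1. ((¬(2*cnt_1 ≥ 1)) ∧ d + (3/4)*v > 9))))) ∧ ((¬(2*cnt ≥ 1)) → d + (3/4)*v > 9))) ∧ (t + 3*v = -13 → (∀cnt_2. ((2*cnt_2 ≥ 1 → (((¬(t + 3*v = -13)) → ((¬(2*cnt_2 ≥ 1)) ∧ d + (3/4)*v > 9)) ∧ (t + 3*v = -13 → (∀cnt_1. ((¬(2*cnt_1 ≥ 1)) ∧ d + (3/4)*v > 9))))) ∧ ((¬(2*cnt_2 ≥ 1)) → d + (3/4)*v > 9)))))) ∧ ((¬(2*cnt ≥ 1)) → d + (3/4)*v > 9))) ∧ (t + 3*v = -13 → (∀cnt_3. ((2*cnt_3 ≥ 1 → (((¬(t + 3*v = -13)) → ((2*cnt_3 ≥ 1 → (((¬(t + 3*v = -13)) → ((¬(2*cnt_3 ≥ 1)) ∧ d + (3/4)*v > 9)) ∧ (t + 3*v = -13 → (∀cnt_1. ((¬(2*cnt_1 ≥ 1)) ∧ d + (3/4)*v > 9))))) ∧ ((¬(2*cnt_3 ≥ 1)) → d + (3/4)*v > 9))) ∧ (t + 3*v = -13 → (∀cnt_2. ((2*cnt_2 ≥ 1 → (((¬(t + 3*v = -13)) → ((¬(2*cnt_2 ≥ 1)) ∧ d + (3/4)*v > 9)) ∧ (t + 3*v = -13 → (∀cnt_1. ((¬(2*cnt_1 ≥ 1)) ∧ d + (3/4)*v > 9))))) ∧ ((¬(2*cnt_2 ≥ 1)) → d + (3/4)*v > 9)))))) ∧ ((¬(2*cnt_3 ≥ 1)) → d + (3/4)*v > 9)))))) ∧ ((¬(2*cnt ≥ 1)) → d + (3/4)*v > 9)
Before y := v: (2*cnt ≥ 1 → (((¬(t + 3*v = -13)) → ((2*cnt ≥ 1 → (((¬(t + 3*v = -13)) → ((2*cnt ≥ 1 → (((¬(t + 3*v = -13)) → ((¬(2*cnt ≥ 1)) ∧ d + (3/4)*v > 9)) ∧ (t + 3*v = -13 → (∀cnt_1. ((¬(2*cnt_1 ≥ 1)) ∧ d + (3/4)*v > 9))))) ∧ ((¬(2*cnt ≥ 1)) → d + (3/4)*v > 9))) ∧ (t + 3*v = -13 → (∀cnt_2. ((2*cnt_2 ≥ 1 → (((¬(t + 3*v = -13)) → ((¬(2*cnt_2 ≥ 1)) ∧ d + (3/4)*v > 9)) ∧ (t + 3*v = -13 → (∀cnt_1. ((¬(2*cnt_1 ≥ 1)) ∧ d + (3/4)*v > 9))))) ∧ ((¬(2*cnt_2 ≥ 1)) → d + (3/4)*v > 9)))))) ∧ ((¬(2*cnt ≥ 1)) → d + (3/4)*v > 9))) ∧ (t + 3*v = -13 → (∀cnt_3. ((2*cnt_3 ≥ 1 → (((¬(t + 3*v = -13)) → ((2*cnt_3 ≥ 1 → (((¬(t + 3*v = -13)) → ((¬(2*cnt_3 ≥ 1)) ∧ d + (3/4)*v > 9)) ∧ (t + 3*v = -13 → (∀cnt_1. ((¬(2*cnt_1 ≥ 1)) ∧ d + (3/4)*v > 9))))) ∧ ((¬(2*cnt_3 ≥ 1)) → d + (3/4)*v > 9))) ∧ (t + 3*v = -13 → (∀cnt_2. ((2*cnt_2 ≥ 1 → (((¬(t + 3*v = -13)) → ((¬(2*cnt_2 ≥ 1)) ∧ d + (3/4)*v > 9)) ∧ (t + 3*v = -13 → (∀cnt_1. ((¬(2*cnt_1 ≥ 1)) ∧ d + (3/4)*v > 9))))) ∧ ((¬(2*cnt_2 ≥ 1)) → d + (3/4)*v > 9)))))) ∧ ((¬(2*cnt_3 ≥ 1)) → d + (3/4)*v > 9)))))) ∧ ((¬(2*cnt ≥ 1)) → d + (3/4)*v > 9)
Answer: WP = (2*cnt ≥ 1 → (((¬(t + 3*v = -13)) → ((2*cnt ≥ 1 → (((¬(t + 3*v = -13)) → ((2*cnt ≥ 1 → (((¬(t + 3*v = -13)) → ((¬(2*cnt ≥ 1)) ∧ d + (3/4)*v > 9)) ∧ (t + 3*v = -13 → (∀cnt_1. ((¬(2*cnt_1 ≥ 1)) ∧ d + (3/4)*v > 9))))) ∧ ((¬(2*cnt ≥ 1)) → d + (3/4)*v > 9))) ∧ (t + 3*v = -13 → (∀cnt_2. ((2*cnt_2 ≥ 1 → (((¬(t + 3*v = -13)) → ((¬(2*cnt_2 ≥ 1)) ∧ d + (3/4)*v > 9)) ∧ (t + 3*v = -13 → (∀cnt_1. ((¬(2*cnt_1 ≥ 1)) ∧ d + (3/4)*v > 9))))) ∧ ((¬(2*cnt_2 ≥ 1)) → d + (3/4)*v > 9)))))) ∧ ((¬(2*cnt ≥ 1)) → d + (3/4)*v > 9))) ∧ (t + 3*v = -13 → (∀cnt_3. ((2*cnt_3 ≥ 1 → (((¬(t + 3*v = -13)) → ((2*cnt_3 ≥ 1 → (((¬(t + 3*v = -13)) → ((¬(2*cnt_3 ≥ 1)) ∧ d + (3/4)*v > 9)) ∧ (t + 3*v = -13 → (∀cnt_1. ((¬(2*cnt_1 ≥ 1)) ∧ d + (3/4)*v > 9))))) ∧ ((¬(2*cnt_3 ≥ 1)) → d + (3/4)*v > 9))) ∧ (t + 3*v = -13 → (∀cnt_2. ((2*cnt_2 ≥ 1 → (((¬(t + 3*v = -13)) → ((¬(2*cnt_2 ≥ 1)) ∧ d + (3/4)*v > 9)) ∧ (t + 3*v = -13 → (∀cnt_1. ((¬(2*cnt_1 ≥ 1)) ∧ d + (3/4)*v > 9))))) ∧ ((¬(2*cnt_2 ≥ 1)) → d + (3/4)*v > 9)))))) ∧ ((¬(2*cnt_3 ≥ 1)) → d + (3/4)*v > 9)))))) ∧ ((¬(2*cnt ≥ 1)) → d + (3/4)*v > 9)


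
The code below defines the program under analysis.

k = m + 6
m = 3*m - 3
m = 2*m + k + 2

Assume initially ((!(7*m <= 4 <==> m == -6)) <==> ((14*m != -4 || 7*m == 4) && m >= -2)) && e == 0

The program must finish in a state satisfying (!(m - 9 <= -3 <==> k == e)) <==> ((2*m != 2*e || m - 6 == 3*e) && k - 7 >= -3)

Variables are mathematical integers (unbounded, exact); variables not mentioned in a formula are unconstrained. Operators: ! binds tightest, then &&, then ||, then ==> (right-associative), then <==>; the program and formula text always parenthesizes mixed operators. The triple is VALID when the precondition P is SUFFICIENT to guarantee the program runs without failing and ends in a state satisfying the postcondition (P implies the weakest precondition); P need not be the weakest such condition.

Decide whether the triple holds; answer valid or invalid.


Working backward. After the program, the postcondition (!(m - 9 <= -3 <==> k == e)) <==> ((2*m != 2*e || m - 6 == 3*e) && k - 7 >= -3) must hold; in canonical form it is (!(m <= 6 <==> k == e)) <==> ((2*m != 2*e || m == 3*e + 6) && k >= 4).
Before m := 2*m + k + 2: (!(k + 2*m <= 4 <==> k == e)) <==> ((2*k + 4*m != 2*e - 4 || k + 2*m == 3*e + 4) && k >= 4)
Before m := 3*m - 3: (!(k + 6*m <= 10 <==> k == e)) <==> ((2*k + 12*m != 2*e + 8 || k + 6*m == 3*e + 10) && k >= 4)
Before k := m + 6: (!(7*m <= 4 <==> m == e - 6)) <==> ((14*m != 2*e - 4 || 7*m == 3*e + 4) && m >= -2)
The weakest precondition is (!(7*m <= 4 <==> m == e - 6)) <==> ((14*m != 2*e - 4 || 7*m == 3*e + 4) && m >= -2).
Check whether ((!(7*m <= 4 <==> m == -6)) <==> ((14*m != -4 || 7*m == 4) && m >= -2)) && e == 0 implies it.
Every state satisfying the precondition satisfies the weakest precondition: the implication holds.
Answer: valid


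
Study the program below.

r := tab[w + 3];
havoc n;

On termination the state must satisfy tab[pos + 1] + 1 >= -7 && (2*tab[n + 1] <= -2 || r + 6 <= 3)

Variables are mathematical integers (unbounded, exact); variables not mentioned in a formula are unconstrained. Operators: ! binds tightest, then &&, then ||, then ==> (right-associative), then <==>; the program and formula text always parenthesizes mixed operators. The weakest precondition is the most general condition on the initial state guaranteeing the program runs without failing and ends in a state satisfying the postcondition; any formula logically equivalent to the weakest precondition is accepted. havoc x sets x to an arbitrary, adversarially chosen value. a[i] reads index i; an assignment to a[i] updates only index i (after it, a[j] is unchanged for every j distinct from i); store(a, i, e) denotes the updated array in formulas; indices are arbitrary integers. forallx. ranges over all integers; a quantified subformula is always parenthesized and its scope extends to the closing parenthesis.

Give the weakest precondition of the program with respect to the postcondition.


Working backward. After the program, the postcondition tab[pos + 1] + 1 >= -7 && (2*tab[n + 1] <= -2 || r + 6 <= 3) must hold; in canonical form it is tab[pos + 1] >= -8 && (2*tab[n + 1] <= -2 || r <= -3).
Before havoc n: forall n_1. (tab[pos + 1] >= -8 && (2*tab[n_1 + 1] <= -2 || r <= -3))
Before r := tab[w + 3]: forall n_1. (tab[pos + 1] >= -8 && (2*tab[n_1 + 1] <= -2 || tab[w + 3] <= -3))
Answer: WP = forall n_1. (tab[pos + 1] >= -8 && (2*tab[n_1 + 1] <= -2 || tab[w + 3] <= -3))


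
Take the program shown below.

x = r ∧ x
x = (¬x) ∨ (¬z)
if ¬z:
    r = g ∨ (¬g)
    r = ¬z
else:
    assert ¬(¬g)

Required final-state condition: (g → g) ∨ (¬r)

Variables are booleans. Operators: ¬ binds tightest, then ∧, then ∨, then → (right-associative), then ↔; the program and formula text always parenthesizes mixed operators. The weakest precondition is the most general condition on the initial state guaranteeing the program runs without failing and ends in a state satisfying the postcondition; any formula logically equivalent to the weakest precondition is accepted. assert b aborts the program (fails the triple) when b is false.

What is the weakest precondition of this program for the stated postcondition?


Working backward. After the program, the postcondition (g → g) ∨ (¬r) must hold; in canonical form it is true.
Then branch requires true; else branch requires g.
Before the if: z → g
Before x := (¬x) ∨ (¬z): z → g
Before x := r ∧ x: z → g
Answer: WP = z → g
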